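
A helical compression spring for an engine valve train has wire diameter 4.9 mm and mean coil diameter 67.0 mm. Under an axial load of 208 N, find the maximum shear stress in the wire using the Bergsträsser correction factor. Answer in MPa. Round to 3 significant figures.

331 MPa

Spring index C = D/d = 67.0/4.9 = 13.6735
K_B = (4C+2)/(4C−3) = 56.694/51.694 = 1.0967
τ₀ = 8FD/(πd³) = 8·208·67.0/(π·4.9³) = 111488/369.61 = 301.64 MPa
τ_max = K·τ₀ = 1.0967 × 301.64 = 330.82 MPa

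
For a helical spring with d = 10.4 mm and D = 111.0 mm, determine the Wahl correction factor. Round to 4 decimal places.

1.1352

C = D/d = 111.0/10.4 = 10.6731
K_W = (4C−1)/(4C−4) + 0.615/C = 41.692/38.692 + 0.0576 = 1.1352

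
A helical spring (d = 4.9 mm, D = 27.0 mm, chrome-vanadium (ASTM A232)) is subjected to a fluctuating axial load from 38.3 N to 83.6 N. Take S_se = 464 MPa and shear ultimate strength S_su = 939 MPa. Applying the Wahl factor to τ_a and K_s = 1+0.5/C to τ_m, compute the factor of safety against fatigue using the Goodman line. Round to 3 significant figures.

C = D/d = 27.0/4.9 = 5.5102; K_W = (4C−1)/(4C−4)+0.615/C = 1.2779; K_s = 1+0.5/C = 1.0907
F_a = (F_max−F_min)/2 = 22.65 N; F_m = (F_max+F_min)/2 = 60.95 N
τ_a = K_W·8F_aD/(πd³) = 1.2779 × 13.237 = 16.915 MPa
τ_m = K_s·8F_mD/(πd³) = 1.0907 × 35.62 = 38.852 MPa
Goodman: 1/n_f = τ_a/S_se + τ_m/S_su = 16.915/464 + 38.852/939 = 0.03646 + 0.04138 = 0.077831
n_f = 1/0.077831 = 12.85

12.8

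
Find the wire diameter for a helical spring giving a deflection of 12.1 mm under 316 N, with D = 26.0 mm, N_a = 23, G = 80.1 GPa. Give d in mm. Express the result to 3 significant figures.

Required rate k = F/δ = 316/12.1 = 26.116 N/mm
d = (8D³N_a·k / G)^(1/4) = (8·26.0³·23·26.116 / (80.1×10³))^0.25
  = (1054.4)^0.25 = 5.6984 mm

5.70 mm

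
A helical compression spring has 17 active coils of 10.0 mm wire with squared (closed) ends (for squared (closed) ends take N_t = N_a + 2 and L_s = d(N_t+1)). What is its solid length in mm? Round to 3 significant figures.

squared (closed) ends: N_t = N_a + 2 = 17 + 2 = 19
L_s = d·(N_t+1) = 10.0 × 20 = 200 mm

200 mm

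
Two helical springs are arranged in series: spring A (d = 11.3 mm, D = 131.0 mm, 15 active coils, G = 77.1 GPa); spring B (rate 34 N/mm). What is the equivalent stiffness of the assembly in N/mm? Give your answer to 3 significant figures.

4.10 N/mm

k_A = Gd⁴/(8D³N_a) = (77.1×10³)(11.3⁴)/(8·131.0³·15) = 4.6599 N/mm
Series: 1/k_eq = 1/4.6599 + 1/34 = 0.24401; k_eq = 4.0982 N/mm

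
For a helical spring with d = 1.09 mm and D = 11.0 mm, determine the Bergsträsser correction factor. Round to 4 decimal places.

C = D/d = 11.0/1.09 = 10.0917
K_B = (4C+2)/(4C−3) = 42.367/37.367 = 1.1338

1.1338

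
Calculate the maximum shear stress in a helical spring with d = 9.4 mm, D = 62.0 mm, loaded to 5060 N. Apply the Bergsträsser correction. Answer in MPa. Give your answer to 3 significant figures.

Spring index C = D/d = 62.0/9.4 = 6.5957
K_B = (4C+2)/(4C−3) = 28.383/23.383 = 1.2138
τ₀ = 8FD/(πd³) = 8·5060·62.0/(π·9.4³) = 2.50976e+06/2609.4 = 961.83 MPa
τ_max = K·τ₀ = 1.2138 × 961.83 = 1167.5 MPa

1170 MPa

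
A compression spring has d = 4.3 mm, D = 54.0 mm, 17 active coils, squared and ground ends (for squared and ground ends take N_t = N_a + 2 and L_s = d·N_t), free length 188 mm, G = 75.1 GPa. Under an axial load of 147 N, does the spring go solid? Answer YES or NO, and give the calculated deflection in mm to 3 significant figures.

k = Gd⁴/(8D³N_a) = (75.1×10³)(4.3⁴)/(8·54.0³·17) = 1.1989 N/mm
N_t = 19; L_s = 4.3·19 = 81.7 mm; δ_solid = L₀ − L_s = 188 − 81.7 = 106.3 mm
δ = F/k = 147/1.1989 = 122.61 mm
δ ≥ δ_solid → spring goes solid

YES, δ = 123 mm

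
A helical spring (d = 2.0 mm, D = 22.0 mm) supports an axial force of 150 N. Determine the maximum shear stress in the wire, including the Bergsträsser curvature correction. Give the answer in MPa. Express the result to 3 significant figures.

Spring index C = D/d = 22.0/2.0 = 11.0000
K_B = (4C+2)/(4C−3) = 46.000/41.000 = 1.1220
τ₀ = 8FD/(πd³) = 8·150·22.0/(π·2.0³) = 26400/25.133 = 1050.4 MPa
τ_max = K·τ₀ = 1.1220 × 1050.4 = 1178.5 MPa

1180 MPa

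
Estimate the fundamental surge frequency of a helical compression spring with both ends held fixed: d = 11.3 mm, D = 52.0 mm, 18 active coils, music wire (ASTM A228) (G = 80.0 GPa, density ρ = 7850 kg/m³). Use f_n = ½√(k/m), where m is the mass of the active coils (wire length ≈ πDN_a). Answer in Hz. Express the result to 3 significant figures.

83.4 Hz

k = Gd⁴/(8D³N_a) = (80.0×10³)(11.3⁴)/(8·52.0³·18) = 64.422 N/mm = 64422 N/m
Wire length L = πDN_a = π·52.0·18 = 2940.5 mm
m = ρ·(πd²/4)·L = 7850 × 100.29×10⁻⁶ m² × 2.9405 m = 2.315 kg
f_n = ½√(k/m) = 0.5·√(64422/2.315) = 0.5·√(27828) = 83.409 Hz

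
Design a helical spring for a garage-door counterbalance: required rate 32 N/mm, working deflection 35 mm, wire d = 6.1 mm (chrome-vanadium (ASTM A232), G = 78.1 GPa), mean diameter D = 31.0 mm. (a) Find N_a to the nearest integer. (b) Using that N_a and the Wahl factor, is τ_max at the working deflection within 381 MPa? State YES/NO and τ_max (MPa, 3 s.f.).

N_a = Gd⁴/(8D³k) = (78.1×10³)(6.1⁴)/(8·31.0³·32) = 14.18 → N_a = 14
Actual rate k = Gd⁴/(8D³·14) = 32.409 N/mm
Working load F = kδ = 32.409·35 = 1134.3 N
C = 31.0/6.1 = 5.0820; K_W = (4C−1)/(4C−4)+0.615/C = 1.3048
τ_max = K_W·8FD/(πd³) = 1.3048·394.5 = 514.73 MPa
τ_max > 381 MPa → exceeds allowable

(a) 14 coils; (b) NO, τ_max = 515 MPa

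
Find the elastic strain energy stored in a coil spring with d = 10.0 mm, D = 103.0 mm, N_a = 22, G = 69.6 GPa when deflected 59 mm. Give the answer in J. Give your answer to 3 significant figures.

6.30 J

k = Gd⁴/(8D³N_a) = (69.6×10³)(10.0⁴)/(8·103.0³·22) = 3.619 N/mm
U = ½kδ² = 0.5 × 3.619 × 59² = 6298.8 N·mm = 6.2988 J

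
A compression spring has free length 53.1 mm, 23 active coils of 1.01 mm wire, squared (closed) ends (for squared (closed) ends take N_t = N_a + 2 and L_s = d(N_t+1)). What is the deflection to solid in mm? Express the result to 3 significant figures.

N_t = 25; L_s = 1.01·26 = 26.26 mm
δ_solid = L₀ − L_s = 53.1 − 26.26 = 26.84 mm

26.8 mm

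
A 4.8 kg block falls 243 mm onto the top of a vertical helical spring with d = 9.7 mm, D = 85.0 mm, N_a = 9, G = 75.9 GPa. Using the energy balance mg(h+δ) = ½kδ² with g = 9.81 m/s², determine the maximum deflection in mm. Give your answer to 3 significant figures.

42.0 mm

k = Gd⁴/(8D³N_a) = (75.9×10³)(9.7⁴)/(8·85.0³·9) = 15.196 N/mm
W = mg = 4.8 × 9.81 = 47.088 N
½kδ² − Wδ − Wh = 0 → δ = (W + √(W² + 2kWh))/k
δ = (47.088 + √(2217.3 + 347765))/15.196 = (47.088 + 591.59)/15.196 = 42.029 mm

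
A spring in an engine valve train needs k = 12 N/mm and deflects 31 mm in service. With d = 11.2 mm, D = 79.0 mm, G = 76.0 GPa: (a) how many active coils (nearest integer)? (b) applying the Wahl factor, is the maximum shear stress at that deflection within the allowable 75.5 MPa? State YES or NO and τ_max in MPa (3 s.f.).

N_a = Gd⁴/(8D³k) = (76.0×10³)(11.2⁴)/(8·79.0³·12) = 25.27 → N_a = 25
Actual rate k = Gd⁴/(8D³·25) = 12.128 N/mm
Working load F = kδ = 12.128·31 = 375.96 N
C = 79.0/11.2 = 7.0536; K_W = (4C−1)/(4C−4)+0.615/C = 1.2111
τ_max = K_W·8FD/(πd³) = 1.2111·53.833 = 65.196 MPa
τ_max ≤ 75.5 MPa → acceptable

(a) 25 coils; (b) YES, τ_max = 65.2 MPa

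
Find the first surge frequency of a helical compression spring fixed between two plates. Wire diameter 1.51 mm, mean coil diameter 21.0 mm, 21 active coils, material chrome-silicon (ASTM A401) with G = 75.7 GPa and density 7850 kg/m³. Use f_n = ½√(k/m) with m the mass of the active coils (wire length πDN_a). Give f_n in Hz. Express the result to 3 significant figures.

k = Gd⁴/(8D³N_a) = (75.7×10³)(1.51⁴)/(8·21.0³·21) = 0.25295 N/mm = 252.95 N/m
Wire length L = πDN_a = π·21.0·21 = 1385.4 mm
m = ρ·(πd²/4)·L = 7850 × 1.7908×10⁻⁶ m² × 1.3854 m = 0.019476 kg
f_n = ½√(k/m) = 0.5·√(252.95/0.019476) = 0.5·√(12988) = 56.982 Hz

57.0 Hz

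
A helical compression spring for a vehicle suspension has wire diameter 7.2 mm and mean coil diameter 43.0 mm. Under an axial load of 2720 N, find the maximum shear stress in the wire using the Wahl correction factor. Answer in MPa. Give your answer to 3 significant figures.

Spring index C = D/d = 43.0/7.2 = 5.9722
K_W = (4C−1)/(4C−4) + 0.615/C = 22.889/19.889 + 0.1030 = 1.2538
τ₀ = 8FD/(πd³) = 8·2720·43.0/(π·7.2³) = 935680/1172.6 = 797.96 MPa
τ_max = K·τ₀ = 1.2538 × 797.96 = 1000.5 MPa

1000 MPa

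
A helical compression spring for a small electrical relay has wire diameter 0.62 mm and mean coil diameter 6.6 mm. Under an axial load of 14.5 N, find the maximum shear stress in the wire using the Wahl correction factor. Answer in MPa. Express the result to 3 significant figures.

1160 MPa

Spring index C = D/d = 6.6/0.62 = 10.6452
K_W = (4C−1)/(4C−4) + 0.615/C = 41.581/38.581 + 0.0578 = 1.1355
τ₀ = 8FD/(πd³) = 8·14.5·6.6/(π·0.62³) = 765.6/0.74873 = 1022.5 MPa
τ_max = K·τ₀ = 1.1355 × 1022.5 = 1161.1 MPa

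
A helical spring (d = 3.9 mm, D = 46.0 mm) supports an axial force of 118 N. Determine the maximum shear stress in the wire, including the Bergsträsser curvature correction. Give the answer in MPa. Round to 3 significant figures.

259 MPa

Spring index C = D/d = 46.0/3.9 = 11.7949
K_B = (4C+2)/(4C−3) = 49.179/44.179 = 1.1132
τ₀ = 8FD/(πd³) = 8·118·46.0/(π·3.9³) = 43424/186.36 = 233.02 MPa
τ_max = K·τ₀ = 1.1132 × 233.02 = 259.39 MPa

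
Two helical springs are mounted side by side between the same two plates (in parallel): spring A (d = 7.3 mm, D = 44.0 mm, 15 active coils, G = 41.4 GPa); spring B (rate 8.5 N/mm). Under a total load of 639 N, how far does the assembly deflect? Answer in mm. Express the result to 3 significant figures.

k_A = Gd⁴/(8D³N_a) = (41.4×10³)(7.3⁴)/(8·44.0³·15) = 11.501 N/mm
Parallel: k_eq = 11.501 + 8.5 = 20.001 N/mm
δ = F/k_eq = 639/20.001 = 31.948 mm

31.9 mm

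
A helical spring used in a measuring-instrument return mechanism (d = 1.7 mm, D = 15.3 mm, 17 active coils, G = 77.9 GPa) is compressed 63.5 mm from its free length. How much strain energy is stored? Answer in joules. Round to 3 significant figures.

2.69 J

k = Gd⁴/(8D³N_a) = (77.9×10³)(1.7⁴)/(8·15.3³·17) = 1.3357 N/mm
U = ½kδ² = 0.5 × 1.3357 × 63.5² = 2693 N·mm = 2.693 J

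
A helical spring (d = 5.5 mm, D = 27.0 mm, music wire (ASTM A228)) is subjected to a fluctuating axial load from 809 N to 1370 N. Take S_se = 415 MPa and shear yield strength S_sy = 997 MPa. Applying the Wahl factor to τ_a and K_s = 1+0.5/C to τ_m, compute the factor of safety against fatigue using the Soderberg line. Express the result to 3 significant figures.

C = D/d = 27.0/5.5 = 4.9091; K_W = (4C−1)/(4C−4)+0.615/C = 1.3171; K_s = 1+0.5/C = 1.1019
F_a = (F_max−F_min)/2 = 280.5 N; F_m = (F_max+F_min)/2 = 1089.5 N
τ_a = K_W·8F_aD/(πd³) = 1.3171 × 115.92 = 152.68 MPa
τ_m = K_s·8F_mD/(πd³) = 1.1019 × 450.24 = 496.1 MPa
Soderberg: 1/n_f = τ_a/S_se + τ_m/S_sy = 152.68/415 + 496.1/997 = 0.36790 + 0.49759 = 0.86549
n_f = 1/0.86549 = 1.155

1.16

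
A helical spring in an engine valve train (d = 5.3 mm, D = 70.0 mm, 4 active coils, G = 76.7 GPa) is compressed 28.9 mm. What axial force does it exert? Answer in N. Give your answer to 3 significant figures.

159 N

k = Gd⁴/(8D³N_a) = (76.7×10³)(5.3⁴)/(8·70.0³·4) = 5.5138 N/mm
F = k·δ = 5.5138 × 28.9 = 159.35 N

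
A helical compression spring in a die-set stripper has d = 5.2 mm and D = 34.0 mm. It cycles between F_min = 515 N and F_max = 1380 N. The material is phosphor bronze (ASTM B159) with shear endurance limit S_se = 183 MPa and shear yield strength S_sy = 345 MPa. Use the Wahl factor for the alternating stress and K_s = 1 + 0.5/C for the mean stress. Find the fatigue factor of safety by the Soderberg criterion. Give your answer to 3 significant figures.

C = D/d = 34.0/5.2 = 6.5385; K_W = (4C−1)/(4C−4)+0.615/C = 1.2295; K_s = 1+0.5/C = 1.0765
F_a = (F_max−F_min)/2 = 432.5 N; F_m = (F_max+F_min)/2 = 947.5 N
τ_a = K_W·8F_aD/(πd³) = 1.2295 × 266.31 = 327.43 MPa
τ_m = K_s·8F_mD/(πd³) = 1.0765 × 583.43 = 628.04 MPa
Soderberg: 1/n_f = τ_a/S_se + τ_m/S_sy = 327.43/183 + 628.04/345 = 1.78922 + 1.82042 = 3.6096
n_f = 1/3.6096 = 0.277

0.277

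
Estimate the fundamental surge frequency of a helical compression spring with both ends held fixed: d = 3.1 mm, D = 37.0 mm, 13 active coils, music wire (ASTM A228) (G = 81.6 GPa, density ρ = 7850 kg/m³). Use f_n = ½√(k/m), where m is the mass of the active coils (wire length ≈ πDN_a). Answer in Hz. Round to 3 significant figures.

63.2 Hz

k = Gd⁴/(8D³N_a) = (81.6×10³)(3.1⁴)/(8·37.0³·13) = 1.4305 N/mm = 1430.5 N/m
Wire length L = πDN_a = π·37.0·13 = 1511.1 mm
m = ρ·(πd²/4)·L = 7850 × 7.5477×10⁻⁶ m² × 1.5111 m = 0.089532 kg
f_n = ½√(k/m) = 0.5·√(1430.5/0.089532) = 0.5·√(15978) = 63.202 Hz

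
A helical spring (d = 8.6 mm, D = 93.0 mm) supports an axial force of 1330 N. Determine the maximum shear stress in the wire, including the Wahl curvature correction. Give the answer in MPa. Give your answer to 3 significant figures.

561 MPa

Spring index C = D/d = 93.0/8.6 = 10.8140
K_W = (4C−1)/(4C−4) + 0.615/C = 42.256/39.256 + 0.0569 = 1.1333
τ₀ = 8FD/(πd³) = 8·1330·93.0/(π·8.6³) = 989520/1998.2 = 495.2 MPa
τ_max = K·τ₀ = 1.1333 × 495.2 = 561.2 MPa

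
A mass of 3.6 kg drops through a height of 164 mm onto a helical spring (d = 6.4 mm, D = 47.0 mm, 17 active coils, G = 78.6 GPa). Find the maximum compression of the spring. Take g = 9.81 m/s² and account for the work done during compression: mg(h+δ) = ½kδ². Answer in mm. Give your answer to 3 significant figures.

39.2 mm

k = Gd⁴/(8D³N_a) = (78.6×10³)(6.4⁴)/(8·47.0³·17) = 9.3392 N/mm
W = mg = 3.6 × 9.81 = 35.316 N
½kδ² − Wδ − Wh = 0 → δ = (W + √(W² + 2kWh))/k
δ = (35.316 + √(1247.2 + 108182))/9.3392 = (35.316 + 330.8)/9.3392 = 39.202 mm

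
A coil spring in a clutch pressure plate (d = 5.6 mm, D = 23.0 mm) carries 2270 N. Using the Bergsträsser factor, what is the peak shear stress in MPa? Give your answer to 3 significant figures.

1040 MPa

Spring index C = D/d = 23.0/5.6 = 4.1071
K_B = (4C+2)/(4C−3) = 18.429/13.429 = 1.3723
τ₀ = 8FD/(πd³) = 8·2270·23.0/(π·5.6³) = 417680/551.71 = 757.06 MPa
τ_max = K·τ₀ = 1.3723 × 757.06 = 1038.9 MPa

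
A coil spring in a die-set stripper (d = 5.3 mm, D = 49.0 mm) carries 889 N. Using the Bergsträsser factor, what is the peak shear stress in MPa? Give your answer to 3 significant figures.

855 MPa

Spring index C = D/d = 49.0/5.3 = 9.2453
K_B = (4C+2)/(4C−3) = 38.981/33.981 = 1.1471
τ₀ = 8FD/(πd³) = 8·889·49.0/(π·5.3³) = 348488/467.71 = 745.09 MPa
τ_max = K·τ₀ = 1.1471 × 745.09 = 854.73 MPa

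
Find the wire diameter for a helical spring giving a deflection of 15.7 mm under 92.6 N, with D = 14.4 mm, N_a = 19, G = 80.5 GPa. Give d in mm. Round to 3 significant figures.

2.40 mm

Required rate k = F/δ = 92.6/15.7 = 5.8981 N/mm
d = (8D³N_a·k / G)^(1/4) = (8·14.4³·19·5.8981 / (80.5×10³))^0.25
  = (33.254)^0.25 = 2.4014 mm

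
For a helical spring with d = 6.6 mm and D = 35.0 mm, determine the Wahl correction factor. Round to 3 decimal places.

1.290

C = D/d = 35.0/6.6 = 5.3030
K_W = (4C−1)/(4C−4) + 0.615/C = 20.212/17.212 + 0.1160 = 1.2903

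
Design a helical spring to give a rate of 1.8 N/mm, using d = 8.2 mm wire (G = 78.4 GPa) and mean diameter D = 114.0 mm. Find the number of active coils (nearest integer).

N_a = Gd⁴/(8D³k) = (78.4×10³ × 8.2⁴)/(8 × 114.0³ × 1.8)
    = 3.54463e+08 / 2.13342e+07 = 16.61 → 17 coils

17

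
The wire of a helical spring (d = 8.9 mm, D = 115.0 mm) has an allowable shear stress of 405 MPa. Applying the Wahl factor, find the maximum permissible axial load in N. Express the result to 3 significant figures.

878 N

C = D/d = 115.0/8.9 = 12.9213
K_W = (4C−1)/(4C−4) + 0.615/C = 50.685/47.685 + 0.0476 = 1.1105
τ_max = K·8FD/(πd³) → F_max = τ_allow·πd³/(8DK)
F_max = 405·π·8.9³/(8·115.0·1.1105) = 8.9696e+05/1021.7 = 877.94 N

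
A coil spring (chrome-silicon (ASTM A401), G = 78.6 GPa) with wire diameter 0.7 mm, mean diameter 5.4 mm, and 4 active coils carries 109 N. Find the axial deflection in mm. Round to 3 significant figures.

29.1 mm

k = Gd⁴/(8D³N_a) = (78.6×10³)(0.7⁴)/(8·5.4³·4) = 3.7453 N/mm
δ = F/k = 109 / 3.7453 = 29.103 mm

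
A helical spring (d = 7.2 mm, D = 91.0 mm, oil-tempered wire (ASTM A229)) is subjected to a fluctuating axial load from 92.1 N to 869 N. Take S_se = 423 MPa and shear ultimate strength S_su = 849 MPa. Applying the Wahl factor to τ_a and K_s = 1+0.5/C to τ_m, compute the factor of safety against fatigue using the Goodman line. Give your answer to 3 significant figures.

1.00

C = D/d = 91.0/7.2 = 12.6389; K_W = (4C−1)/(4C−4)+0.615/C = 1.1131; K_s = 1+0.5/C = 1.0396
F_a = (F_max−F_min)/2 = 388.45 N; F_m = (F_max+F_min)/2 = 480.55 N
τ_a = K_W·8F_aD/(πd³) = 1.1131 × 241.17 = 268.44 MPa
τ_m = K_s·8F_mD/(πd³) = 1.0396 × 298.35 = 310.15 MPa
Goodman: 1/n_f = τ_a/S_se + τ_m/S_su = 268.44/423 + 310.15/849 = 0.63462 + 0.36531 = 0.99993
n_f = 1/0.99993 = 1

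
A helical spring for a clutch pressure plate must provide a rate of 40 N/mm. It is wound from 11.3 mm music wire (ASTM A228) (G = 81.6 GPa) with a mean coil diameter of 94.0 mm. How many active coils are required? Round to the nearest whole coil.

5

N_a = Gd⁴/(8D³k) = (81.6×10³ × 11.3⁴)/(8 × 94.0³ × 40)
    = 1.33047e+09 / 2.65787e+08 = 5.006 → 5 coils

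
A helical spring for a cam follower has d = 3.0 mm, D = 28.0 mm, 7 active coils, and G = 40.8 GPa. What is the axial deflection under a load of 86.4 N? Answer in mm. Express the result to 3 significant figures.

k = Gd⁴/(8D³N_a) = (40.8×10³)(3.0⁴)/(8·28.0³·7) = 2.6883 N/mm
δ = F/k = 86.4 / 2.6883 = 32.139 mm

32.1 mm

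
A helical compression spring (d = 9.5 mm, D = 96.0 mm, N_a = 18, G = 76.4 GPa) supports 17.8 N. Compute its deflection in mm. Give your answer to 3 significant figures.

3.64 mm

k = Gd⁴/(8D³N_a) = (76.4×10³)(9.5⁴)/(8·96.0³·18) = 4.8844 N/mm
δ = F/k = 17.8 / 4.8844 = 3.6443 mm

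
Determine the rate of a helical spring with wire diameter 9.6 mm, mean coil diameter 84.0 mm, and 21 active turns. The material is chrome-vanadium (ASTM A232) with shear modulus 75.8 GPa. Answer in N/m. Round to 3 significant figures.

k = Gd⁴/(8D³N_a) = (75.8×10³ × 9.6⁴) / (8 × 84.0³ × 21)
  = 6.43805e+08 / 9.95743e+07 = 6.4656 N/mm = 6465.6 N/m

6470 N/m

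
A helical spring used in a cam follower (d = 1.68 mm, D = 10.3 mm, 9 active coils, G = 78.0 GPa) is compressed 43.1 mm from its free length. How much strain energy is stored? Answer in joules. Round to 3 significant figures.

k = Gd⁴/(8D³N_a) = (78.0×10³)(1.68⁴)/(8·10.3³·9) = 7.8975 N/mm
U = ½kδ² = 0.5 × 7.8975 × 43.1² = 7335.2 N·mm = 7.3352 J

7.34 J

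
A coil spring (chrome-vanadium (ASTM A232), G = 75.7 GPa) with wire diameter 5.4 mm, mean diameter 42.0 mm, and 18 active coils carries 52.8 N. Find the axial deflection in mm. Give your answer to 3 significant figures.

8.75 mm

k = Gd⁴/(8D³N_a) = (75.7×10³)(5.4⁴)/(8·42.0³·18) = 6.0334 N/mm
δ = F/k = 52.8 / 6.0334 = 8.7513 mm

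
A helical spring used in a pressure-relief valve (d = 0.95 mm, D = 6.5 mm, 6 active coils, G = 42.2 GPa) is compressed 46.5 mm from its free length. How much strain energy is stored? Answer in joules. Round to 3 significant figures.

2.82 J

k = Gd⁴/(8D³N_a) = (42.2×10³)(0.95⁴)/(8·6.5³·6) = 2.6075 N/mm
U = ½kδ² = 0.5 × 2.6075 × 46.5² = 2819 N·mm = 2.819 J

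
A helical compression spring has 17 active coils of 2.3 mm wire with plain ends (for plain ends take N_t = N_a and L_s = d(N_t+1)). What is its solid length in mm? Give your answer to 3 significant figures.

plain ends: N_t = N_a = 17
L_s = d·(N_t+1) = 2.3 × 18 = 41.4 mm

41.4 mm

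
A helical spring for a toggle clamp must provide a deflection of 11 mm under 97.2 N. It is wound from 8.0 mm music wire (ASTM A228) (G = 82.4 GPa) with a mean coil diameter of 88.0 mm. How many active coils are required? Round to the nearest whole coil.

7

Required rate k = F/δ = 97.2/11 = 8.8364 N/mm
N_a = Gd⁴/(8D³k) = (82.4×10³ × 8.0⁴)/(8 × 88.0³ × 8.8364)
    = 3.3751e+08 / 4.81739e+07 = 7.006 → 7 coils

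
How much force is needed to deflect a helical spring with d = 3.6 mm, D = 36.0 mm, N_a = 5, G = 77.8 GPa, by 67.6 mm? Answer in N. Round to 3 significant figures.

473 N

k = Gd⁴/(8D³N_a) = (77.8×10³)(3.6⁴)/(8·36.0³·5) = 7.002 N/mm
F = k·δ = 7.002 × 67.6 = 473.34 N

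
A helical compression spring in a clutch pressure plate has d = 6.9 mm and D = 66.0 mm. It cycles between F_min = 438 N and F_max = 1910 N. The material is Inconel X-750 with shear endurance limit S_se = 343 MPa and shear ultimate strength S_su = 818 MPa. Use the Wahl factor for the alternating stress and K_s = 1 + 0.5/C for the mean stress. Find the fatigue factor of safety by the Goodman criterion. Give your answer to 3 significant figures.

0.491

C = D/d = 66.0/6.9 = 9.5652; K_W = (4C−1)/(4C−4)+0.615/C = 1.1519; K_s = 1+0.5/C = 1.0523
F_a = (F_max−F_min)/2 = 736 N; F_m = (F_max+F_min)/2 = 1174 N
τ_a = K_W·8F_aD/(πd³) = 1.1519 × 376.54 = 433.72 MPa
τ_m = K_s·8F_mD/(πd³) = 1.0523 × 600.63 = 632.02 MPa
Goodman: 1/n_f = τ_a/S_se + τ_m/S_su = 433.72/343 + 632.02/818 = 1.26450 + 0.77264 = 2.0371
n_f = 1/2.0371 = 0.4909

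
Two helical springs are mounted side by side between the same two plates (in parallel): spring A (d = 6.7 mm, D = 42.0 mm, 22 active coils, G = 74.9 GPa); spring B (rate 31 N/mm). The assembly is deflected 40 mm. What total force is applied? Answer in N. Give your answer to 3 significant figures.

1700 N

k_A = Gd⁴/(8D³N_a) = (74.9×10³)(6.7⁴)/(8·42.0³·22) = 11.575 N/mm
Parallel: k_eq = 11.575 + 31 = 42.575 N/mm
F = k_eq·δ = 42.575·40 = 1703 N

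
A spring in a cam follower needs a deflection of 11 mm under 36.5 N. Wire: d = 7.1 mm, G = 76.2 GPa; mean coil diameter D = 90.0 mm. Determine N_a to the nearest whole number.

Required rate k = F/δ = 36.5/11 = 3.3182 N/mm
N_a = Gd⁴/(8D³k) = (76.2×10³ × 7.1⁴)/(8 × 90.0³ × 3.3182)
    = 1.93637e+08 / 1.93516e+07 = 10.01 → 10 coils

10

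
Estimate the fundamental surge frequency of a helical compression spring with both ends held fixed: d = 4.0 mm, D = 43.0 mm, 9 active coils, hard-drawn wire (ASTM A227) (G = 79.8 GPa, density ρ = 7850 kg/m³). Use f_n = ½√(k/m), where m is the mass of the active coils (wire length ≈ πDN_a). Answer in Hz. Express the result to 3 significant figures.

86.2 Hz

k = Gd⁴/(8D³N_a) = (79.8×10³)(4.0⁴)/(8·43.0³·9) = 3.5687 N/mm = 3568.7 N/m
Wire length L = πDN_a = π·43.0·9 = 1215.8 mm
m = ρ·(πd²/4)·L = 7850 × 12.566×10⁻⁶ m² × 1.2158 m = 0.11993 kg
f_n = ½√(k/m) = 0.5·√(3568.7/0.11993) = 0.5·√(29755) = 86.249 Hz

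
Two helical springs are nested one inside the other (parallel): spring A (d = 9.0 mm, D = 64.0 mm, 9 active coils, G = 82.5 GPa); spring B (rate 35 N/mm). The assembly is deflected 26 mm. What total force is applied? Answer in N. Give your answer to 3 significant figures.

k_A = Gd⁴/(8D³N_a) = (82.5×10³)(9.0⁴)/(8·64.0³·9) = 28.678 N/mm
Parallel: k_eq = 28.678 + 35 = 63.678 N/mm
F = k_eq·δ = 63.678·26 = 1655.6 N

1660 N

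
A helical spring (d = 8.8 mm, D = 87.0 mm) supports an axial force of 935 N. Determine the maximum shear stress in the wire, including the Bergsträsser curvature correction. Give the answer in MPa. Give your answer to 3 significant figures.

346 MPa

Spring index C = D/d = 87.0/8.8 = 9.8864
K_B = (4C+2)/(4C−3) = 41.545/36.545 = 1.1368
τ₀ = 8FD/(πd³) = 8·935·87.0/(π·8.8³) = 650760/2140.9 = 303.96 MPa
τ_max = K·τ₀ = 1.1368 × 303.96 = 345.55 MPa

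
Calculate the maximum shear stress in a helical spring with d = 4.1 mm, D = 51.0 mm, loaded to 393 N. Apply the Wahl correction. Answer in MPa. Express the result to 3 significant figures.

826 MPa

Spring index C = D/d = 51.0/4.1 = 12.4390
K_W = (4C−1)/(4C−4) + 0.615/C = 48.756/45.756 + 0.0494 = 1.1150
τ₀ = 8FD/(πd³) = 8·393·51.0/(π·4.1³) = 160344/216.52 = 740.54 MPa
τ_max = K·τ₀ = 1.1150 × 740.54 = 825.71 MPa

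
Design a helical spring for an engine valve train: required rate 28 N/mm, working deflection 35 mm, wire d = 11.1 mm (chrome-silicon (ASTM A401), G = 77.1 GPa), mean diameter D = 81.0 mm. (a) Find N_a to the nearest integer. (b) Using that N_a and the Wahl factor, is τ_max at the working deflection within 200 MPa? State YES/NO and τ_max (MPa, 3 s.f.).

N_a = Gd⁴/(8D³k) = (77.1×10³)(11.1⁴)/(8·81.0³·28) = 9.832 → N_a = 10
Actual rate k = Gd⁴/(8D³·10) = 27.53 N/mm
Working load F = kδ = 27.53·35 = 963.54 N
C = 81.0/11.1 = 7.2973; K_W = (4C−1)/(4C−4)+0.615/C = 1.2034
τ_max = K_W·8FD/(πd³) = 1.2034·145.32 = 174.87 MPa
τ_max ≤ 200 MPa → acceptable

(a) 10 coils; (b) YES, τ_max = 175 MPa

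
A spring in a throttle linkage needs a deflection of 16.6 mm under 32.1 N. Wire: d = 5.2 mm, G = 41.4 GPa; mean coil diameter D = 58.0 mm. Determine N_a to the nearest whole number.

10

Required rate k = F/δ = 32.1/16.6 = 1.9337 N/mm
N_a = Gd⁴/(8D³k) = (41.4×10³ × 5.2⁴)/(8 × 58.0³ × 1.9337)
    = 3.02701e+07 / 3.01836e+06 = 10.03 → 10 coils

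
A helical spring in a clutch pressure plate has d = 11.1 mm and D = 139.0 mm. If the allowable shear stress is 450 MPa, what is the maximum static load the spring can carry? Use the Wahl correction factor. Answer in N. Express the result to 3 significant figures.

1560 N

C = D/d = 139.0/11.1 = 12.5225
K_W = (4C−1)/(4C−4) + 0.615/C = 49.090/46.090 + 0.0491 = 1.1142
τ_max = K·8FD/(πd³) → F_max = τ_allow·πd³/(8DK)
F_max = 450·π·11.1³/(8·139.0·1.1142) = 1.9334e+06/1239 = 1560.5 N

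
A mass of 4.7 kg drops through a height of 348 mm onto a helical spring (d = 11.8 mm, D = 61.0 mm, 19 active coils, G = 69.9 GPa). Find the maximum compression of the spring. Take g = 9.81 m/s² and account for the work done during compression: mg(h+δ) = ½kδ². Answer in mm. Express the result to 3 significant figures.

29.8 mm

k = Gd⁴/(8D³N_a) = (69.9×10³)(11.8⁴)/(8·61.0³·19) = 39.28 N/mm
W = mg = 4.7 × 9.81 = 46.107 N
½kδ² − Wδ − Wh = 0 → δ = (W + √(W² + 2kWh))/k
δ = (46.107 + √(2125.9 + 1.26052e+06))/39.28 = (46.107 + 1123.7)/39.28 = 29.781 mm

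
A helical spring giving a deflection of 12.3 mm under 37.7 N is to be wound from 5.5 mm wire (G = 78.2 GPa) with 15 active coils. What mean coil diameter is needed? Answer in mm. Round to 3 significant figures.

Required rate k = F/δ = 37.7/12.3 = 3.065 N/mm
D = (Gd⁴/(8N_a·k))^(1/3) = (78.2×10³·5.5⁴/(8·15·3.065))^(1/3)
  = (194554)^(1/3) = 57.9446 mm

57.9 mm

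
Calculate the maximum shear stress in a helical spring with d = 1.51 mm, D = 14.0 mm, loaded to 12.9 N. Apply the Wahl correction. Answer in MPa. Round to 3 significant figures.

Spring index C = D/d = 14.0/1.51 = 9.2715
K_W = (4C−1)/(4C−4) + 0.615/C = 36.086/33.086 + 0.0663 = 1.1570
τ₀ = 8FD/(πd³) = 8·12.9·14.0/(π·1.51³) = 1444.8/10.816 = 133.58 MPa
τ_max = K·τ₀ = 1.1570 × 133.58 = 154.55 MPa

155 MPa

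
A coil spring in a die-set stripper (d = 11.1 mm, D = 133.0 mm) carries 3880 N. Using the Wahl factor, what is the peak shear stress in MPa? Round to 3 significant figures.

1080 MPa

Spring index C = D/d = 133.0/11.1 = 11.9820
K_W = (4C−1)/(4C−4) + 0.615/C = 46.928/43.928 + 0.0513 = 1.1196
τ₀ = 8FD/(πd³) = 8·3880·133.0/(π·11.1³) = 4.12832e+06/4296.5 = 960.85 MPa
τ_max = K·τ₀ = 1.1196 × 960.85 = 1075.8 MPa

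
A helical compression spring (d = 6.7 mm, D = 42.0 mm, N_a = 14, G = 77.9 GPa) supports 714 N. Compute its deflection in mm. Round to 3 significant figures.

k = Gd⁴/(8D³N_a) = (77.9×10³)(6.7⁴)/(8·42.0³·14) = 18.918 N/mm
δ = F/k = 714 / 18.918 = 37.742 mm

37.7 mm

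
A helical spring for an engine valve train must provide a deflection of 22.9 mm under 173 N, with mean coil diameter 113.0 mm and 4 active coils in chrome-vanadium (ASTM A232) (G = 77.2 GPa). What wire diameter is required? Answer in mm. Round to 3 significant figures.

8.20 mm

Required rate k = F/δ = 173/22.9 = 7.5546 N/mm
d = (8D³N_a·k / G)^(1/4) = (8·113.0³·4·7.5546 / (77.2×10³))^0.25
  = (4518.3)^0.25 = 8.1987 mm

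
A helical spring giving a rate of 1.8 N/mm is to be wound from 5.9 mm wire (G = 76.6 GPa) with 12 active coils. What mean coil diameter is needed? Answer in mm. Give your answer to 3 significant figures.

81.3 mm

D = (Gd⁴/(8N_a·k))^(1/3) = (76.6×10³·5.9⁴/(8·12·1.8))^(1/3)
  = (537147)^(1/3) = 81.2889 mm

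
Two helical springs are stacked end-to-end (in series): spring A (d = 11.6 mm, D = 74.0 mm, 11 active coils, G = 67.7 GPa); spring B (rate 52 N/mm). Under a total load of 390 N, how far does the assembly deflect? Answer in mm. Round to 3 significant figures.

k_A = Gd⁴/(8D³N_a) = (67.7×10³)(11.6⁴)/(8·74.0³·11) = 34.375 N/mm
Series: 1/k_eq = 1/34.375 + 1/52 = 0.048322; k_eq = 20.695 N/mm
δ = F/k_eq = 390/20.695 = 18.845 mm

18.8 mm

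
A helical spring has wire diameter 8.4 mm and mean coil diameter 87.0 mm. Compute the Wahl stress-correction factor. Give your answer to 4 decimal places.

C = D/d = 87.0/8.4 = 10.3571
K_W = (4C−1)/(4C−4) + 0.615/C = 40.429/37.429 + 0.0594 = 1.1395

1.1395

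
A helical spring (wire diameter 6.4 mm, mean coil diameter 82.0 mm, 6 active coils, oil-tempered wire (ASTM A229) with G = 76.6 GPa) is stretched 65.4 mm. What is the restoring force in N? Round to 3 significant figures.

318 N

k = Gd⁴/(8D³N_a) = (76.6×10³)(6.4⁴)/(8·82.0³·6) = 4.8559 N/mm
F = k·δ = 4.8559 × 65.4 = 317.57 N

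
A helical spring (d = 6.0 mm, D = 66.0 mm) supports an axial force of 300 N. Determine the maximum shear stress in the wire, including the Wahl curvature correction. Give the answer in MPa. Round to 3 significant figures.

Spring index C = D/d = 66.0/6.0 = 11.0000
K_W = (4C−1)/(4C−4) + 0.615/C = 43.000/40.000 + 0.0559 = 1.1309
τ₀ = 8FD/(πd³) = 8·300·66.0/(π·6.0³) = 158400/678.58 = 233.43 MPa
τ_max = K·τ₀ = 1.1309 × 233.43 = 263.98 MPa

264 MPa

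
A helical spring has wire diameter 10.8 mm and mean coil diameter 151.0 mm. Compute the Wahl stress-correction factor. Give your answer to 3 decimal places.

1.102

C = D/d = 151.0/10.8 = 13.9815
K_W = (4C−1)/(4C−4) + 0.615/C = 54.926/51.926 + 0.0440 = 1.1018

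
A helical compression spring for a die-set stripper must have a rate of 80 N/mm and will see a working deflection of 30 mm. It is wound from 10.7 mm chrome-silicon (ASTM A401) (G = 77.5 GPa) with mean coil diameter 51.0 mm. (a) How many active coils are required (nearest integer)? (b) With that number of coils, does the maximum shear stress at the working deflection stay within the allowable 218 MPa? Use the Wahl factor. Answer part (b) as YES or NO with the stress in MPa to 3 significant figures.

N_a = Gd⁴/(8D³k) = (77.5×10³)(10.7⁴)/(8·51.0³·80) = 11.97 → N_a = 12
Actual rate k = Gd⁴/(8D³·12) = 79.773 N/mm
Working load F = kδ = 79.773·30 = 2393.2 N
C = 51.0/10.7 = 4.7664; K_W = (4C−1)/(4C−4)+0.615/C = 1.3282
τ_max = K_W·8FD/(πd³) = 1.3282·253.71 = 336.97 MPa
τ_max > 218 MPa → exceeds allowable

(a) 12 coils; (b) NO, τ_max = 337 MPa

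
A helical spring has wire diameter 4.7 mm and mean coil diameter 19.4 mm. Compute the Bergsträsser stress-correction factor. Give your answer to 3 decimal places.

1.370

C = D/d = 19.4/4.7 = 4.1277
K_B = (4C+2)/(4C−3) = 18.511/13.511 = 1.3701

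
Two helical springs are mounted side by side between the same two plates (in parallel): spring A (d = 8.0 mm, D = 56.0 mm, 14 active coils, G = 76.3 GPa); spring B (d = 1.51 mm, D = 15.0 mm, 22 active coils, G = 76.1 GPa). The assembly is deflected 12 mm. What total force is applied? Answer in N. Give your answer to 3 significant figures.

k_A = Gd⁴/(8D³N_a) = (76.3×10³)(8.0⁴)/(8·56.0³·14) = 15.889 N/mm
k_B = Gd⁴/(8D³N_a) = (76.1×10³)(1.51⁴)/(8·15.0³·22) = 0.66605 N/mm
Parallel: k_eq = 15.889 + 0.66605 = 16.555 N/mm
F = k_eq·δ = 16.555·12 = 198.66 N

199 N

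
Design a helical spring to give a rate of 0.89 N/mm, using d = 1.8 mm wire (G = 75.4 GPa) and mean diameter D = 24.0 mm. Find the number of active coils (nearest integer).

N_a = Gd⁴/(8D³k) = (75.4×10³ × 1.8⁴)/(8 × 24.0³ × 0.89)
    = 791519 / 98426.9 = 8.042 → 8 coils

8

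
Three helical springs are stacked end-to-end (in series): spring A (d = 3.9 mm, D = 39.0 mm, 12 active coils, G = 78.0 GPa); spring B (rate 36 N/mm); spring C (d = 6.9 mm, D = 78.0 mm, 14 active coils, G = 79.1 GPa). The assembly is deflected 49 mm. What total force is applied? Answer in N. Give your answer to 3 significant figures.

k_A = Gd⁴/(8D³N_a) = (78.0×10³)(3.9⁴)/(8·39.0³·12) = 3.1687 N/mm
k_C = Gd⁴/(8D³N_a) = (79.1×10³)(6.9⁴)/(8·78.0³·14) = 3.3734 N/mm
Series: 1/k_eq = 1/3.1687 + 1/36 + 1/3.3734 = 0.63979; k_eq = 1.563 N/mm
F = k_eq·δ = 1.563·49 = 76.587 N

76.6 N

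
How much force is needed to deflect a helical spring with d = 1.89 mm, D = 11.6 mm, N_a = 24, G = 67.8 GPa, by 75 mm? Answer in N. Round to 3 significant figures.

217 N

k = Gd⁴/(8D³N_a) = (67.8×10³)(1.89⁴)/(8·11.6³·24) = 2.8867 N/mm
F = k·δ = 2.8867 × 75 = 216.5 N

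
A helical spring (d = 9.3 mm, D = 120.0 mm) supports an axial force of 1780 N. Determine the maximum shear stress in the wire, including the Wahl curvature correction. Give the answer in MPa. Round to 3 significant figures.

Spring index C = D/d = 120.0/9.3 = 12.9032
K_W = (4C−1)/(4C−4) + 0.615/C = 50.613/47.613 + 0.0477 = 1.1107
τ₀ = 8FD/(πd³) = 8·1780·120.0/(π·9.3³) = 1.7088e+06/2527 = 676.23 MPa
τ_max = K·τ₀ = 1.1107 × 676.23 = 751.07 MPa

751 MPa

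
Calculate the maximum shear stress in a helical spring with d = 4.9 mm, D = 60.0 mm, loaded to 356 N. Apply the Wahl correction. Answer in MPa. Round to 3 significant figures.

Spring index C = D/d = 60.0/4.9 = 12.2449
K_W = (4C−1)/(4C−4) + 0.615/C = 47.980/44.980 + 0.0502 = 1.1169
τ₀ = 8FD/(πd³) = 8·356·60.0/(π·4.9³) = 170880/369.61 = 462.33 MPa
τ_max = K·τ₀ = 1.1169 × 462.33 = 516.39 MPa

516 MPa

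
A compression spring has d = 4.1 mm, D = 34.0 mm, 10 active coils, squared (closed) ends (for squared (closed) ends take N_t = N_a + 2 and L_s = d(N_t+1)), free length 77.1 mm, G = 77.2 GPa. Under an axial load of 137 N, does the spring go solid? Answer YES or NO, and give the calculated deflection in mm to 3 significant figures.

k = Gd⁴/(8D³N_a) = (77.2×10³)(4.1⁴)/(8·34.0³·10) = 6.9379 N/mm
N_t = 12; L_s = 4.1·13 = 53.3 mm; δ_solid = L₀ − L_s = 77.1 − 53.3 = 23.8 mm
δ = F/k = 137/6.9379 = 19.747 mm
δ < δ_solid → spring does not go solid

NO, δ = 19.7 mm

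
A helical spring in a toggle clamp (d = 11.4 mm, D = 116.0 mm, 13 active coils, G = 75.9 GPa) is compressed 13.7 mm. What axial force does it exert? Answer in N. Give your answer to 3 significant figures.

108 N

k = Gd⁴/(8D³N_a) = (75.9×10³)(11.4⁴)/(8·116.0³·13) = 7.8968 N/mm
F = k·δ = 7.8968 × 13.7 = 108.19 N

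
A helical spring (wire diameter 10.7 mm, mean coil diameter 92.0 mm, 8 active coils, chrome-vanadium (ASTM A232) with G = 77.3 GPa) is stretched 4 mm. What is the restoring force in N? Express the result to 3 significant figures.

k = Gd⁴/(8D³N_a) = (77.3×10³)(10.7⁴)/(8·92.0³·8) = 20.332 N/mm
F = k·δ = 20.332 × 4 = 81.326 N

81.3 N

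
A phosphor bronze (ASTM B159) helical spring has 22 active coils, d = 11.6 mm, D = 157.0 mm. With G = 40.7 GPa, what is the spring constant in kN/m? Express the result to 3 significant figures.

k = Gd⁴/(8D³N_a) = (40.7×10³ × 11.6⁴) / (8 × 157.0³ × 22)
  = 7.3693e+08 / 6.81101e+08 = 1.082 N/mm

1.08 kN/m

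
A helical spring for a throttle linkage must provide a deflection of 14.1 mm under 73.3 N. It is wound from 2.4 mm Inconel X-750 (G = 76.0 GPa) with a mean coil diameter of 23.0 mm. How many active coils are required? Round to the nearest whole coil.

Required rate k = F/δ = 73.3/14.1 = 5.1986 N/mm
N_a = Gd⁴/(8D³k) = (76.0×10³ × 2.4⁴)/(8 × 23.0³ × 5.1986)
    = 2.5215e+06 / 506009 = 4.983 → 5 coils

5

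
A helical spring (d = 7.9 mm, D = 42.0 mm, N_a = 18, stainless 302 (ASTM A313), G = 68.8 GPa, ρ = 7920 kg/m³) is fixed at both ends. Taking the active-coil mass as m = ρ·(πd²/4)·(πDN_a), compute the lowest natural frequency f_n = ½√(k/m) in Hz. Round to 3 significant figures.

82.5 Hz

k = Gd⁴/(8D³N_a) = (68.8×10³)(7.9⁴)/(8·42.0³·18) = 25.118 N/mm = 25118 N/m
Wire length L = πDN_a = π·42.0·18 = 2375 mm
m = ρ·(πd²/4)·L = 7920 × 49.017×10⁻⁶ m² × 2.375 m = 0.92202 kg
f_n = ½√(k/m) = 0.5·√(25118/0.92202) = 0.5·√(27242) = 82.526 Hz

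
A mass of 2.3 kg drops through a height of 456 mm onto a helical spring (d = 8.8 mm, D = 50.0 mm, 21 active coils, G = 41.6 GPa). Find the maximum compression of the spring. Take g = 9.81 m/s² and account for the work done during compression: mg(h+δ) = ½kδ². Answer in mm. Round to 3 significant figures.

k = Gd⁴/(8D³N_a) = (41.6×10³)(8.8⁴)/(8·50.0³·21) = 11.88 N/mm
W = mg = 2.3 × 9.81 = 22.563 N
½kδ² − Wδ − Wh = 0 → δ = (W + √(W² + 2kWh))/k
δ = (22.563 + √(509.09 + 244454))/11.88 = (22.563 + 494.94)/11.88 = 43.562 mm

43.6 mm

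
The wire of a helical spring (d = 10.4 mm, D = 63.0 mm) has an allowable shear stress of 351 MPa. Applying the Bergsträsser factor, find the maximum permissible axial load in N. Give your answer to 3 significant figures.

C = D/d = 63.0/10.4 = 6.0577
K_B = (4C+2)/(4C−3) = 26.231/21.231 = 1.2355
τ_max = K·8FD/(πd³) → F_max = τ_allow·πd³/(8DK)
F_max = 351·π·10.4³/(8·63.0·1.2355) = 1.2404e+06/622.7 = 1992 N

1990 N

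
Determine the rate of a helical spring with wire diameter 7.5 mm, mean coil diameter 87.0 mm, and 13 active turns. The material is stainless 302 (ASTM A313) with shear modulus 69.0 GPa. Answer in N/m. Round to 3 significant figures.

3190 N/m

k = Gd⁴/(8D³N_a) = (69.0×10³ × 7.5⁴) / (8 × 87.0³ × 13)
  = 2.1832e+08 / 6.84843e+07 = 3.1879 N/mm = 3187.9 N/m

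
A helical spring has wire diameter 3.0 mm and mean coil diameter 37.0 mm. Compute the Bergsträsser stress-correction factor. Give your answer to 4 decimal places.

C = D/d = 37.0/3.0 = 12.3333
K_B = (4C+2)/(4C−3) = 51.333/46.333 = 1.1079

1.1079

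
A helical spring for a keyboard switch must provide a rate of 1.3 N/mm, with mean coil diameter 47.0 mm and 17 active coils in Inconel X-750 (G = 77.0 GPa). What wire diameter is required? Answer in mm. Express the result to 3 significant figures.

3.93 mm

d = (8D³N_a·k / G)^(1/4) = (8·47.0³·17·1.3 / (77.0×10³))^0.25
  = (238.39)^0.25 = 3.9294 mm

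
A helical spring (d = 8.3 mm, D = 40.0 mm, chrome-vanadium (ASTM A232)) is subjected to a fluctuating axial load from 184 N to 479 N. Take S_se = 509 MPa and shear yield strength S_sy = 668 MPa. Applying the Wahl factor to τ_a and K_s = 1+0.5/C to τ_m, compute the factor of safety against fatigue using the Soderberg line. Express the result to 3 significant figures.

C = D/d = 40.0/8.3 = 4.8193; K_W = (4C−1)/(4C−4)+0.615/C = 1.3240; K_s = 1+0.5/C = 1.1038
F_a = (F_max−F_min)/2 = 147.5 N; F_m = (F_max+F_min)/2 = 331.5 N
τ_a = K_W·8F_aD/(πd³) = 1.3240 × 26.276 = 34.789 MPa
τ_m = K_s·8F_mD/(πd³) = 1.1038 × 59.054 = 65.181 MPa
Soderberg: 1/n_f = τ_a/S_se + τ_m/S_sy = 34.789/509 + 65.181/668 = 0.06835 + 0.09758 = 0.16592
n_f = 1/0.16592 = 6.027

6.03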